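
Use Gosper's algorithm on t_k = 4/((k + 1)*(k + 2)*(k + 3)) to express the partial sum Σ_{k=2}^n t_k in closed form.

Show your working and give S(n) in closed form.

S(n) = (n**2 + 5*n - 6)/(6*(n**2 + 5*n + 6))

The ratio is (k + 1)/(k + 4).
Gosper form: A/B · C(k+1)/C(k) with A=k + 1, B=k + 4, C=1.
f must satisfy (k + 1)·f(k+1) − (k + 3)·f(k) = 1.
Degrees (1,1,0) ⇒ d ≤ 2.
Solving with deg f ≤ 2: f(k) = k*(k + 3)/4.
Then R = B(k−1)f/C = k*(k + 3)**2/4, so s_k = R(k)·t_k = k*(k + 3)/((k + 1)*(k + 2)).
Check: Δs_k = 4/(k**3 + 6*k**2 + 11*k + 6). ✓
Σ_(k=2)^n t_k = s_(n+1) − s_(2) = ((n**2 + 5*n + 4)/(n**2 + 5*n + 6)) − (5/6), i.e. (n**2 + 5*n - 6)/(6*(n**2 + 5*n + 6)).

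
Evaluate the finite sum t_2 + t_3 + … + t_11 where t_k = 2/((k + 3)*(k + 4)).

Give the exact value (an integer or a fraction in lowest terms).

Σ = 4/15

r(k) = (k + 3)/(k + 5) after simplifying.
Take A(k)=k + 3, B(k)=k + 5, C(k)=1.
Key eq: (k + 3)·f(k+1) = (k + 4)·f(k) + (1).
d = 1 from the (1,1,0) case.
Coefficient equations give f(k) = k/3.
Then R = B(k−1)f/C = k*(k + 4)/3, so s_k = R(k)·t_k = 2*k/(3*(k + 3)).
Verify: 2/(k**2 + 7*k + 12) matches t_k.
Σ_(k=2)^(11) t_k = s_(12) − s_(2) = 8/15 − (4/15) = 4/15.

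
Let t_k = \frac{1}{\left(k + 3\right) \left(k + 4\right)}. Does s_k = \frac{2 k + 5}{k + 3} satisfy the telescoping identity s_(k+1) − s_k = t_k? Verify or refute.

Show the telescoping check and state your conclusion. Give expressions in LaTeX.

valid (s_(k+1) − s_k reduces to t_k)

s_(k+1) = (2*k + 7)/(k + 4)
s_(k+1) − s_k = 1/(k**2 + 7*k + 12)
(s_(k+1) − s_k) − t_k = 0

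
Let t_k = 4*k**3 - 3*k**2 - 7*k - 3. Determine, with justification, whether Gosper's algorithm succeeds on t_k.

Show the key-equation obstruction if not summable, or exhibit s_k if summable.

Compute t_(k+1)/t_k: get (4*k**3 + 9*k**2 - k - 9)/(4*k**3 - 3*k**2 - 7*k - 3).
Normal form (A,B,C) = (1, 1, k**3 - 3*k**2/4 - 7*k/4 - 3/4).
Set up (1)·f(k+1) − (1)·f(k) − (k**3 - 3*k**2/4 - 7*k/4 - 3/4) = 0.
d = 4 from the (0,0,3) case.
A polynomial solution: f(k) = k**2*(k**2 - 3*k - 1)/4.
R(k) = B(k−1)·f(k)/C(k) = k**2*(k**2 - 3*k - 1)/(4*k**3 - 3*k**2 - 7*k - 3); s_k = R·t_k = k**2*(k**2 - 3*k - 1).
s_(k+1) − s_k = 4*k**3 - 3*k**2 - 7*k - 3 = t_k.

Yes. s_k = k**2*(k**2 - 3*k - 1).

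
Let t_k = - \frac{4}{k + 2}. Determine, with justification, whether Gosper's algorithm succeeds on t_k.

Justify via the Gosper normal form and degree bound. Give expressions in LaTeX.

No — t_k has no hypergeometric antidifference.

Ratio r(k) = (k + 2)/(k + 3).
A = k + 2, B = k + 3, C = 1.
f must satisfy (k + 2)·f(k+1) − (k + 2)·f(k) = 1.
deg f ≤ 0 (via 1,1,0).
f = c0 ⇒ A·f(k+1) − B(k−1)·f(k) − C = -1. The system {-1 = 0} is inconsistent; no antidifference.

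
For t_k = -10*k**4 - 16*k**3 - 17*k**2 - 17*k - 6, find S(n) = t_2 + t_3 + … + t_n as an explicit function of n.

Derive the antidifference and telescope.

r(k) = (10*k**4 + 56*k**3 + 125*k**2 + 139*k + 66)/(10*k**4 + 16*k**3 + 17*k**2 + 17*k + 6) after simplifying.
Factor: A=1; B=1; C=k**4 + 8*k**3/5 + 17*k**2/10 + 17*k/10 + 3/5.
Set up (1)·f(k+1) − (1)·f(k) − (k**4 + 8*k**3/5 + 17*k**2/10 + 17*k/10 + 3/5) = 0.
Bound: deg f ≤ 5.
A polynomial solution: f(k) = k**2*(k + 1)*(2*k**2 - 3*k + 4)/10.
So s_k = (B(k−1)f/C)·t_k = (k**2*(2*k**2 - 3*k + 4)/(10*k**3 + 6*k**2 + 11*k + 6))·t_k = k**2*(-2*k**3 + k**2 - k - 4).
Check: Δs_k = -10*k**4 - 16*k**3 - 17*k**2 - 17*k - 6. ✓
Telescope: S(n) = s_(n+1) − s_(2) = -2*n**5 - 9*n**4 - 17*n**3 - 21*n**2 - 17*n - 6 − (-72) = -2*n**5 - 9*n**4 - 17*n**3 - 21*n**2 - 17*n + 66.

S(n) = -2*n**5 - 9*n**4 - 17*n**3 - 21*n**2 - 17*n + 66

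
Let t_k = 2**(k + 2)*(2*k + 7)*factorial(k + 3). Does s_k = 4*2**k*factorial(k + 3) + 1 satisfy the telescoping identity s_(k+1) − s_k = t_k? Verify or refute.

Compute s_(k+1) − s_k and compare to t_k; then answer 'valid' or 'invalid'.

s_(k+1) = 4*2**(k + 1)*factorial(k + 4) + 1
s_(k+1) − s_k = 2**(k + 2)*(2*k + 7)*factorial(k + 3)
(s_(k+1) − s_k) − t_k = 0

valid (s_(k+1) − s_k reduces to t_k)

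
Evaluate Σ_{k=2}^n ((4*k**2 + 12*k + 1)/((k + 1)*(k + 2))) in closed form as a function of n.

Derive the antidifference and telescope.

S(n) = (12*n**2 + 5*n - 17)/(3*(n + 2))

Step 1: r(k) = (k + 1)*(12*k + 4*(k + 1)**2 + 13)/((k + 3)*(4*k**2 + 12*k + 1)).
Gosper form: A/B · C(k+1)/C(k) with A=k + 1, B=k + 3, C=k**2 + 3*k + 1/4.
Key eq: (k + 1)·f(k+1) = (k + 2)·f(k) + (k**2 + 3*k + 1/4).
Bound: deg f ≤ 2.
A polynomial solution: f(k) = k*(4*k - 3)/4.
R(k) = B(k−1)·f(k)/C(k) = k*(k + 2)*(4*k - 3)/(4*k**2 + 12*k + 1); s_k = R·t_k = k*(4*k - 3)/(k + 1).
s_(k+1) − s_k = (4*k**2 + 12*k + 1)/(k**2 + 3*k + 2) = t_k.
Σ_(k=2)^n t_k = s_(n+1) − s_(2) = ((4*n**2 + 5*n + 1)/(n + 2)) − (10/3), i.e. (12*n**2 + 5*n - 17)/(3*(n + 2)).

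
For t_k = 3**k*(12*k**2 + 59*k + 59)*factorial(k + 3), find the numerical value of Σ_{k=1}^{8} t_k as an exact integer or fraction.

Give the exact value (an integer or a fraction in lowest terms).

Σ = 348842974233240

r(k) = 3*(12*k**3 + 131*k**2 + 462*k + 520)/(12*k**2 + 59*k + 59) after simplifying.
Gosper form: A/B · C(k+1)/C(k) with A=3*k + 12, B=1, C=k**2 + 59*k/12 + 59/12.
f must satisfy (3*k + 12)·f(k+1) − (1)·f(k) = k**2 + 59*k/12 + 59/12.
deg f ≤ 1 (via 1,0,2).
Solving with deg f ≤ 1: f(k) = (4*k + 1)/12.
Get s_k = R·t_k = 3**k*(4*k + 1)*factorial(k + 3) with R(k) = B(k−1)f(k)/C(k) = (4*k + 1)/(12*k**2 + 59*k + 59).
Δs = 3**k*(12*k**2 + 59*k + 59)*factorial(k + 3), as required.
Telescoping: Σ = s_(9) − s_(1) = 348842974233600 − (360) = 348842974233240.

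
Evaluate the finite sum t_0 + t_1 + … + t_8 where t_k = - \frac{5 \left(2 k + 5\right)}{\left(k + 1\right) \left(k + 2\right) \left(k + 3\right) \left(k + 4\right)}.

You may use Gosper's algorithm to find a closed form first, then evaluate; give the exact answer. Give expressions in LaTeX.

t_(k+1)/t_k = (k + 1)*(2*k + 7)/((k + 5)*(2*k + 5)).
A = k + 1, B = k + 5, C = k + 5/2.
Set up (k + 1)·f(k+1) − (k + 4)·f(k) − (k + 5/2) = 0.
d = 3 from the (1,1,1) case.
Solve for f: f(k) = k*(k + 2)*(k + 4)/6 (degree 3 ≤ 3).
Then R = B(k−1)f/C = k*(k + 2)*(k + 4)**2/(3*(2*k + 5)), so s_k = R(k)·t_k = 5*k*(-k - 4)/(3*(k**2 + 4*k + 3)).
Check: Δs_k = 5*(-2*k - 5)/(k**4 + 10*k**3 + 35*k**2 + 50*k + 24). ✓
Evaluate s at k=9 and k=0: -13/8 and 0; difference -13/8.

Σ = -13/8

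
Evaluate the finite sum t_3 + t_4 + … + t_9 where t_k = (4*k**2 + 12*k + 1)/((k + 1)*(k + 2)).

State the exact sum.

Step 1: r(k) = (k + 1)*(12*k + 4*(k + 1)**2 + 13)/((k + 3)*(4*k**2 + 12*k + 1)).
So A=k + 1 and B=k + 3, with C=k**2 + 3*k + 1/4.
f must satisfy (k + 1)·f(k+1) − (k + 2)·f(k) = k**2 + 3*k + 1/4.
d = 2 from the (1,1,2) case.
Match coefficients ⇒ f(k) = k*(4*k - 3)/4.
Certificate R = B(k−1)f/C = k*(k + 2)*(4*k - 3)/(4*k**2 + 12*k + 1) gives s_k = k*(4*k - 3)/(k + 1).
s_(k+1) − s_k = (4*k**2 + 12*k + 1)/(k**2 + 3*k + 2) = t_k.
Telescoping: Σ = s_(10) − s_(3) = 370/11 − (27/4) = 1183/44.

Σ = 1183/44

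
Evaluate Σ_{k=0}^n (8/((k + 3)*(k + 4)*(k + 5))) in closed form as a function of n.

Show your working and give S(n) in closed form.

S(n) = (n**2 + 9*n + 8)/(3*(n**2 + 9*n + 20))

r(k) = (k + 3)/(k + 6) after simplifying.
Normal form (A,B,C) = (k + 3, k + 6, 1).
f must satisfy (k + 3)·f(k+1) − (k + 5)·f(k) = 1.
From deg A=1, deg B=1, deg C=0: d=2.
Match coefficients ⇒ f(k) = k*(k + 7)/24.
So s_k = (B(k−1)f/C)·t_k = (k*(k + 5)*(k + 7)/24)·t_k = k*(k + 7)/(3*(k + 3)*(k + 4)).
s_(k+1) − s_k = 8/(k**3 + 12*k**2 + 47*k + 60) = t_k.
Evaluate: s_(n+1) = (n**2 + 9*n + 8)/(3*(n**2 + 9*n + 20)); subtract s_(0) = 0 ⇒ S(n) = (n**2 + 9*n + 8)/(3*(n**2 + 9*n + 20)).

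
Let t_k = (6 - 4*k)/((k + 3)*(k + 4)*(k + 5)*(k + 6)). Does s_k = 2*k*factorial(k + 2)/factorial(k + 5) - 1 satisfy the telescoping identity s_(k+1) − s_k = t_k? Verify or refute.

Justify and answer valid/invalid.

Valid: the claim telescopes to t_k.

s_(k+1) = -(k**3 + 15*k**2 + 72*k + 118)/((k + 4)*(k + 5)*(k + 6))
s_(k+1) − s_k = (6 - 4*k)/((k + 3)*(k + 4)*(k + 5)*(k + 6))
(s_(k+1) − s_k) − t_k = 0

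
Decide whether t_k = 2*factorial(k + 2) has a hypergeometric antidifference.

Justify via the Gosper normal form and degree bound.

Compute t_(k+1)/t_k: get k + 3.
Take A(k)=k + 3, B(k)=1, C(k)=1.
Key eq: (k + 3)·f(k+1) = (1)·f(k) + (1).
deg f ≤ -1 (via 1,0,0).
d = -1 < 0 ⇒ no nonzero polynomial f; not summable.

No; the degree bound rules out any f.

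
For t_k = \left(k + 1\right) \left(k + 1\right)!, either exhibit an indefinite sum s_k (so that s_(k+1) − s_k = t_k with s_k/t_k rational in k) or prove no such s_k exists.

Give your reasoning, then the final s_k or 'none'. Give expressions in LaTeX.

r(k) = (k + 2)**2/(k + 1) after simplifying.
So A=k + 2 and B=1, with C=k + 1.
Set up (k + 2)·f(k+1) − (1)·f(k) − (k + 1) = 0.
d = 0 from the (1,0,1) case.
Match coefficients ⇒ f(k) = 1.
So s_k = (B(k−1)f/C)·t_k = (1/(k + 1))·t_k = factorial(k + 1).
s_(k+1) − s_k = (k + 1)*factorial(k + 1) = t_k.

s_k = \left(k + 1\right)!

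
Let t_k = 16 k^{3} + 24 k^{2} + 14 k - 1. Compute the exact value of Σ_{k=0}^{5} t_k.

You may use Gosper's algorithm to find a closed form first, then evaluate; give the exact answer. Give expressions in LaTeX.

The ratio is (16*k**3 + 72*k**2 + 110*k + 53)/(16*k**3 + 24*k**2 + 14*k - 1).
A = 1, B = 1, C = k**3 + 3*k**2/2 + 7*k/8 - 1/16.
Key eq: (1)·f(k+1) = (1)·f(k) + (k**3 + 3*k**2/2 + 7*k/8 - 1/16).
From deg A=0, deg B=0, deg C=3: d=4.
A polynomial solution: f(k) = k*(4*k**3 - k - 4)/16.
R(k) = B(k−1)·f(k)/C(k) = k*(4*k**3 - k - 4)/(16*k**3 + 24*k**2 + 14*k - 1); s_k = R·t_k = k*(4*k**3 - k - 4).
s_(k+1) − s_k = 16*k**3 + 24*k**2 + 14*k - 1 = t_k.
Sum = s_(6) − s_(0); s_(6) = 5124, s_(0) = 0 ⇒ 5124.

Σ = 5124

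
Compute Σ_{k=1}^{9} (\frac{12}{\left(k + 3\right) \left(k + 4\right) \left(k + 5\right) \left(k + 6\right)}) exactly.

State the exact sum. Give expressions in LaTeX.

Σ = 29/910

Compute t_(k+1)/t_k: get (k + 3)/(k + 7).
A = k + 3, B = k + 7, C = 1.
f must satisfy (k + 3)·f(k+1) − (k + 6)·f(k) = 1.
From deg A=1, deg B=1, deg C=0: d=3.
Match coefficients ⇒ f(k) = k*(k**2 + 12*k + 47)/180.
Certificate R = B(k−1)f/C = k*(k + 6)*(k**2 + 12*k + 47)/180 gives s_k = k*(k**2 + 12*k + 47)/(15*(k + 3)*(k + 4)*(k + 5)).
Verify: 12/(k**4 + 18*k**3 + 119*k**2 + 342*k + 360) matches t_k.
Telescoping: Σ = s_(10) − s_(1) = 89/1365 − (1/30) = 29/910.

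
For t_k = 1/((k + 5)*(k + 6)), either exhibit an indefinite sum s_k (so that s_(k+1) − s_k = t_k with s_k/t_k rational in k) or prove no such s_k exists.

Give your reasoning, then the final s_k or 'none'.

Compute t_(k+1)/t_k: get (k + 5)/(k + 7).
So A=k + 5 and B=k + 7, with C=1.
f must satisfy (k + 5)·f(k+1) − (k + 6)·f(k) = 1.
d = 1 from the (1,1,0) case.
Coefficient equations give f(k) = k/5.
Then R = B(k−1)f/C = k*(k + 6)/5, so s_k = R(k)·t_k = k/(5*(k + 5)).
Verify: 1/(k**2 + 11*k + 30) matches t_k.

s_k = k/(5*(k + 5))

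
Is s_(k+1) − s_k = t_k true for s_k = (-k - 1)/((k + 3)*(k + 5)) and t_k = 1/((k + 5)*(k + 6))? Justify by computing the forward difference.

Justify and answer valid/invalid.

s_(k+1) = (-k - 2)/((k + 4)*(k + 6))
s_(k+1) − s_k = (k**2 + 3*k - 6)/(k**4 + 18*k**3 + 119*k**2 + 342*k + 360)
(s_(k+1) − s_k) − t_k = 2*(-2*k - 9)/(k**4 + 18*k**3 + 119*k**2 + 342*k + 360)

Invalid: residual 2*(-2*k - 9)/(k**4 + 18*k**3 + 119*k**2 + 342*k + 360) ≠ 0.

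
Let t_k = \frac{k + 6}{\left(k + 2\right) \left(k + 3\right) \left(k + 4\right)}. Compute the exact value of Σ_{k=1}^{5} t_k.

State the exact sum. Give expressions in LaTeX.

Σ = 5/18

Ratio r(k) = (k + 2)*(k + 7)/((k + 5)*(k + 6)).
So A=k + 2 and B=k + 5, with C=k + 6.
Key eq: (k + 2)·f(k+1) = (k + 4)·f(k) + (k + 6).
d = 2 from the (1,1,1) case.
A polynomial solution: f(k) = k*(2*k + 7)/3.
Get s_k = R·t_k = k*(2*k + 7)/(3*(k + 2)*(k + 3)) with R(k) = B(k−1)f(k)/C(k) = k*(k + 4)*(2*k + 7)/(3*(k + 6)).
Δs = (k + 6)/(k**3 + 9*k**2 + 26*k + 24), as required.
Telescoping: Σ = s_(6) − s_(1) = 19/36 − (1/4) = 5/18.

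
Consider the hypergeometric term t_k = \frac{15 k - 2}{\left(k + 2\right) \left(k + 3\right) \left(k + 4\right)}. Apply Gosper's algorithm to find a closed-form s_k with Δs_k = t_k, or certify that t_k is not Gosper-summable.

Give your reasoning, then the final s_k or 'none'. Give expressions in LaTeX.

r(k) = (k + 2)*(15*k + 13)/((k + 5)*(15*k - 2)) after simplifying.
So A=k + 2 and B=k + 5, with C=k - 2/15.
Solve (k + 2)·f(k+1) − (k + 4)·f(k) = k - 2/15.
deg f ≤ 2 (via 1,1,1).
Match coefficients ⇒ f(k) = k*(7*k - 10)/45.
Get s_k = R·t_k = k*(7*k - 10)/(3*(k + 2)*(k + 3)) with R(k) = B(k−1)f(k)/C(k) = k*(k + 4)*(7*k - 10)/(3*(15*k - 2)).
Verify: (15*k - 2)/(k**3 + 9*k**2 + 26*k + 24) matches t_k.

s_k = \frac{k \left(7 k - 10\right)}{3 \left(k + 2\right) \left(k + 3\right)}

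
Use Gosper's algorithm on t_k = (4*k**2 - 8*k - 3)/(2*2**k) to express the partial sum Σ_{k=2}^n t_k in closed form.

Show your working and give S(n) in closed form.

S(n) = 2**(-n - 2)*(17*2**n - 8*n**2 - 16*n - 10)

Ratio r(k) = (4*k**2 - 7)/(2*(4*k**2 - 8*k - 3)).
Gosper form: A/B · C(k+1)/C(k) with A=1/2, B=1, C=k**2 - 2*k - 3/4.
Solve (1/2)·f(k+1) − (1)·f(k) = k**2 - 2*k - 3/4.
From deg A=0, deg B=0, deg C=2: d=2.
Match coefficients ⇒ f(k) = -(4*k**2 + 1)/2.
Get s_k = R·t_k = (-4*k**2 - 1)/2**k with R(k) = B(k−1)f(k)/C(k) = -2*(4*k**2 + 1)/(4*k**2 - 8*k - 3).
Verify: (4*k**2 - 8*k - 3)/(2*2**k) matches t_k.
s_(n+1) = 2**(-n - 1)*(-4*n**2 - 8*n - 5) and s_(2) = -17/4, so S(n) = 2**(-n - 2)*(17*2**n - 8*n**2 - 16*n - 10).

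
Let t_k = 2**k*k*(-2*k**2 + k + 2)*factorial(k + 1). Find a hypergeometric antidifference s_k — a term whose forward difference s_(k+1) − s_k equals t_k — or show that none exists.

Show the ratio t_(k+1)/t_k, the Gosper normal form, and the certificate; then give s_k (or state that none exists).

Compute t_(k+1)/t_k: get 2*(k + 1)*(k + 2)*(k - 2*(k + 1)**2 + 3)/(k*(-2*k**2 + k + 2)).
Take A(k)=2*k + 4, B(k)=1, C(k)=k**3 - k**2/2 - k.
Key eq: (2*k + 4)·f(k+1) = (1)·f(k) + (k**3 - k**2/2 - k).
d = 2 from the (1,0,3) case.
Solve for f: f(k) = (k - 2)**2/2 (degree 2 ≤ 2).
Certificate R = B(k−1)f/C = (k - 2)**2/(k*(2*k**2 - k - 2)) gives s_k = -2**k*(k - 2)**2*factorial(k + 1).
Δs = 2**k*k*(-2*k**2 + k + 2)*factorial(k + 1), as required.

s_k = -2**k*(k - 2)**2*factorial(k + 1)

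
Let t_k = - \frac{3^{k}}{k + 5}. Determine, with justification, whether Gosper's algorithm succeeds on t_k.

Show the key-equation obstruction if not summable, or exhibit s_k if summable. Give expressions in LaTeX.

The ratio is 3*(k + 5)/(k + 6).
Take A(k)=3*k + 15, B(k)=k + 6, C(k)=1.
Set up (3*k + 15)·f(k+1) − (k + 5)·f(k) − (1) = 0.
d = -1 from the (1,1,0) case.
deg f ≤ -1 is impossible — no certificate.

No; the degree bound rules out any f.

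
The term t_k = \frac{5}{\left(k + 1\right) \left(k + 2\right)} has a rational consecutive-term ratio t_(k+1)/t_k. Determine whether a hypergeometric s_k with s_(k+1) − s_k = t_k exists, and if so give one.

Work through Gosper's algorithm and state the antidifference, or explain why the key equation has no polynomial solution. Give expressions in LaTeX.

s_k = \frac{5 k}{k + 1}

t_(k+1)/t_k = (k + 1)/(k + 3).
Normal form (A,B,C) = (k + 1, k + 3, 1).
Solve (k + 1)·f(k+1) − (k + 2)·f(k) = 1.
From deg A=1, deg B=1, deg C=0: d=1.
Match coefficients ⇒ f(k) = k.
Get s_k = R·t_k = 5*k/(k + 1) with R(k) = B(k−1)f(k)/C(k) = k*(k + 2).
Δs = 5/(k**2 + 3*k + 2), as required.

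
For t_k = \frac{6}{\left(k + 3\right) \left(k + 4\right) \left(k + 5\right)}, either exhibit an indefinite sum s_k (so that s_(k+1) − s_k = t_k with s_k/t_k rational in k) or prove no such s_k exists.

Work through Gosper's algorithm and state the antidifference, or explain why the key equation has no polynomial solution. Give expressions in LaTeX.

t_(k+1)/t_k = (k + 3)/(k + 6).
Gosper form: A/B · C(k+1)/C(k) with A=k + 3, B=k + 6, C=1.
f must satisfy (k + 3)·f(k+1) − (k + 5)·f(k) = 1.
Bound: deg f ≤ 2.
Solve for f: f(k) = k*(k + 7)/24 (degree 2 ≤ 2).
R(k) = B(k−1)·f(k)/C(k) = k*(k + 5)*(k + 7)/24; s_k = R·t_k = k*(k + 7)/(4*(k + 3)*(k + 4)).
Verify: 6/(k**3 + 12*k**2 + 47*k + 60) matches t_k.

s_k = \frac{k \left(k + 7\right)}{4 \left(k + 3\right) \left(k + 4\right)}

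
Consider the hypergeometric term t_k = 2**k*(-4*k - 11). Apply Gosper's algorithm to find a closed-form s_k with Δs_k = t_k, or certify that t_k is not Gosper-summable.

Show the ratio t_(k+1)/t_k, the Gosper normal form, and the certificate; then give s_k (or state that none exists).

s_k = 2**k*(-4*k - 3)

Compute t_(k+1)/t_k: get 2*(4*k + 15)/(4*k + 11).
So A=2 and B=1, with C=k + 11/4.
Key eq: (2)·f(k+1) = (1)·f(k) + (k + 11/4).
d = 1 from the (0,0,1) case.
Coefficient equations give f(k) = (4*k + 3)/4.
Certificate R = B(k−1)f/C = (4*k + 3)/(4*k + 11) gives s_k = 2**k*(-4*k - 3).
Δs = 2**k*(-4*k - 11), as required.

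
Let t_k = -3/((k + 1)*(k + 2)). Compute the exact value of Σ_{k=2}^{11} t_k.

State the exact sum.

Σ = -10/13

r(k) = (k + 1)/(k + 3) after simplifying.
Take A(k)=k + 1, B(k)=k + 3, C(k)=1.
Set up (k + 1)·f(k+1) − (k + 2)·f(k) − (1) = 0.
d = 1 from the (1,1,0) case.
Coefficient equations give f(k) = k.
Then R = B(k−1)f/C = k*(k + 2), so s_k = R(k)·t_k = -3*k/(k + 1).
Check: Δs_k = -3/(k**2 + 3*k + 2). ✓
Evaluate s at k=12 and k=2: -36/13 and -2; difference -10/13.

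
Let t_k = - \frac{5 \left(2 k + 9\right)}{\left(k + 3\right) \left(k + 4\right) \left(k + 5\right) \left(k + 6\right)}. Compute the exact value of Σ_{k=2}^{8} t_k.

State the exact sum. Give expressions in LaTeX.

t_(k+1)/t_k = (k + 3)*(2*k + 11)/((k + 7)*(2*k + 9)).
Take A(k)=k + 3, B(k)=k + 7, C(k)=k + 9/2.
f must satisfy (k + 3)·f(k+1) − (k + 6)·f(k) = k + 9/2.
From deg A=1, deg B=1, deg C=1: d=3.
Solve for f: f(k) = k*(k + 4)*(k + 8)/30 (degree 3 ≤ 3).
R(k) = B(k−1)·f(k)/C(k) = k*(k + 4)*(k + 6)*(k + 8)/(15*(2*k + 9)); s_k = R·t_k = k*(-k - 8)/(3*(k**2 + 8*k + 15)).
Check: Δs_k = 5*(-2*k - 9)/(k**4 + 18*k**3 + 119*k**2 + 342*k + 360). ✓
Σ_(k=2)^(8) t_k = s_(9) − s_(2) = -17/56 − (-4/21) = -19/168.

Σ = -19/168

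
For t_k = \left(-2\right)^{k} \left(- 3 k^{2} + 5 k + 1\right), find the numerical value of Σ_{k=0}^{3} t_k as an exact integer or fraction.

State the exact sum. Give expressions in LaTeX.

Σ = 79

Step 1: r(k) = 2*(-3*k**2 - k + 3)/(3*k**2 - 5*k - 1).
Normal form (A,B,C) = (-2, 1, k**2 - 5*k/3 - 1/3).
Solve (-2)·f(k+1) − (1)·f(k) = k**2 - 5*k/3 - 1/3.
Bound: deg f ≤ 2.
A polynomial solution: f(k) = -(k**2 - 3*k + 1)/3.
So s_k = (B(k−1)f/C)·t_k = (-(k**2 - 3*k + 1)/(3*k**2 - 5*k - 1))·t_k = (-2)**k*(k**2 - 3*k + 1).
s_(k+1) − s_k = (-2)**k*(-3*k**2 + 5*k + 1) = t_k.
Σ_(k=0)^(3) t_k = s_(4) − s_(0) = 80 − (1) = 79.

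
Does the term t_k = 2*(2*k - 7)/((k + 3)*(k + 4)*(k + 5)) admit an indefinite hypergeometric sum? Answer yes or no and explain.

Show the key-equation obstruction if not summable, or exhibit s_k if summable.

Yes. s_k = k*(-k - 55)/(12*(k + 3)*(k + 4)).

t_(k+1)/t_k = (k + 3)*(2*k - 5)/((k + 6)*(2*k - 7)).
Gosper form: A/B · C(k+1)/C(k) with A=k + 3, B=k + 6, C=k - 7/2.
Need (k + 3)·f(k+1) − (k + 5)·f(k) = k - 7/2.
d = 2 from the (1,1,1) case.
Coefficient equations give f(k) = -k*(k + 55)/48.
R(k) = B(k−1)·f(k)/C(k) = -k*(k + 5)*(k + 55)/(24*(2*k - 7)); s_k = R·t_k = k*(-k - 55)/(12*(k + 3)*(k + 4)).
Δs = 2*(2*k - 7)/(k**3 + 12*k**2 + 47*k + 60), as required.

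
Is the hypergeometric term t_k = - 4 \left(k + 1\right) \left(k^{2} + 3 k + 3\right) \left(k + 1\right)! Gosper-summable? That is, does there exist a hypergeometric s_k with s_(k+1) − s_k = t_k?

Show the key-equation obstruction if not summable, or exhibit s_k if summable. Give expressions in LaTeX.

Compute t_(k+1)/t_k: get (k + 2)**2*(3*k + (k + 1)**2 + 6)/((k + 1)*(k**2 + 3*k + 3)).
A = k + 2, B = 1, C = k**3 + 4*k**2 + 6*k + 3.
Set up (k + 2)·f(k+1) − (1)·f(k) − (k**3 + 4*k**2 + 6*k + 3) = 0.
From deg A=1, deg B=0, deg C=3: d=2.
A polynomial solution: f(k) = k**2 + k - 1.
R(k) = B(k−1)·f(k)/C(k) = (k**2 + k - 1)/((k + 1)*(k**2 + 3*k + 3)); s_k = R·t_k = -4*(k**2 + k - 1)*factorial(k + 1).
Verify: -4*(k + 1)*(k**2 + 3*k + 3)*factorial(k + 1) matches t_k.

Yes. s_k = - 4 \left(k^{2} + k - 1\right) \left(k + 1\right)!.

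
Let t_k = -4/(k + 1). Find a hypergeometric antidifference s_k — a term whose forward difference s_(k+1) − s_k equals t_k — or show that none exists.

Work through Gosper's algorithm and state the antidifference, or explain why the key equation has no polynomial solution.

none (Gosper's algorithm certifies no s_k)

t_(k+1)/t_k = (k + 1)/(k + 2).
A = k + 1, B = k + 2, C = 1.
Set up (k + 1)·f(k+1) − (k + 1)·f(k) − (1) = 0.
deg f ≤ 0 (via 1,1,0).
Write f(k) = c0. Then LHS − RHS = -1, requiring -1 = 0: contradictory. No certificate.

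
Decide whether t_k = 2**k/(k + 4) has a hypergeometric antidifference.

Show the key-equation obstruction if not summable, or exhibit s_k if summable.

No. Not Gosper-summable.

Compute t_(k+1)/t_k: get 2*(k + 4)/(k + 5).
Factor: A=2*k + 8; B=k + 5; C=1.
Key eq: (2*k + 8)·f(k+1) = (k + 4)·f(k) + (1).
Degrees (1,1,0) ⇒ d ≤ -1.
Bound -1 < 0, so the key equation has no polynomial solution.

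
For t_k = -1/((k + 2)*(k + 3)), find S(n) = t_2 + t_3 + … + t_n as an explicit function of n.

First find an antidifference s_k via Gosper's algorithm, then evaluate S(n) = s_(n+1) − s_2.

S(n) = (1 - n)/(4*(n + 3))

Compute t_(k+1)/t_k: get (k + 2)/(k + 4).
Factor: A=k + 2; B=k + 4; C=1.
Need (k + 2)·f(k+1) − (k + 3)·f(k) = 1.
deg f ≤ 1 (via 1,1,0).
Match coefficients ⇒ f(k) = k/2.
So s_k = (B(k−1)f/C)·t_k = (k*(k + 3)/2)·t_k = -k/(2*k + 4).
s_(k+1) − s_k = -1/(k**2 + 5*k + 6) = t_k.
Σ_(k=2)^n t_k = s_(n+1) − s_(2) = ((-n - 1)/(2*(n + 3))) − (-1/4), i.e. (1 - n)/(4*(n + 3)).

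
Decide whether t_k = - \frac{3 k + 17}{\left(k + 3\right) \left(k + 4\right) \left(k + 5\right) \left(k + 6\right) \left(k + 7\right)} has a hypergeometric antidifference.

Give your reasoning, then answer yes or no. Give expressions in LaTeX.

Yes. s_k = \frac{k \left(- k^{2} - 13 k - 54\right)}{72 \left(k^{3} + 13 k^{2} + 54 k + 72\right)}.

The ratio is (k + 3)*(3*k + 20)/((k + 8)*(3*k + 17)).
Factor: A=k + 3; B=k + 8; C=k + 17/3.
Key eq: (k + 3)·f(k+1) = (k + 7)·f(k) + (k + 17/3).
deg f ≤ 4 (via 1,1,1).
A polynomial solution: f(k) = k*(k + 5)*(k**2 + 13*k + 54)/216.
R(k) = B(k−1)·f(k)/C(k) = k*(k + 5)*(k + 7)*(k**2 + 13*k + 54)/(72*(3*k + 17)); s_k = R·t_k = k*(-k**2 - 13*k - 54)/(72*(k**3 + 13*k**2 + 54*k + 72)).
Verify: (-3*k - 17)/(k**5 + 25*k**4 + 245*k**3 + 1175*k**2 + 2754*k + 2520) matches t_k.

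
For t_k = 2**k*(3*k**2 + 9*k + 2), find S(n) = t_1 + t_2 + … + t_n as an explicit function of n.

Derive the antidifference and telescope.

Step 1: r(k) = 2*(3*k**2 + 15*k + 14)/(3*k**2 + 9*k + 2).
Gosper form: A/B · C(k+1)/C(k) with A=2, B=1, C=k**2 + 3*k + 2/3.
Key eq: (2)·f(k+1) = (1)·f(k) + (k**2 + 3*k + 2/3).
d = 2 from the (0,0,2) case.
A polynomial solution: f(k) = (3*k**2 - 3*k + 2)/3.
R(k) = B(k−1)·f(k)/C(k) = (3*k**2 - 3*k + 2)/(3*k**2 + 9*k + 2); s_k = R·t_k = 2**k*(3*k**2 - 3*k + 2).
Verify: 2**k*(3*k**2 + 9*k + 2) matches t_k.
Telescope: S(n) = s_(n+1) − s_(1) = 2**(n + 1)*(3*n**2 + 3*n + 2) − (4) = 6*2**n*n**2 + 6*2**n*n + 4*2**n - 4.

S(n) = 6*2**n*n**2 + 6*2**n*n + 4*2**n - 4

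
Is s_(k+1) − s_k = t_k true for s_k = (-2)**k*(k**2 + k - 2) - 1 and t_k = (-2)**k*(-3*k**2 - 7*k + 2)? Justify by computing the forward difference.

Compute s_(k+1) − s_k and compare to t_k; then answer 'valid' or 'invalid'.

valid (s_(k+1) − s_k reduces to t_k)

s_(k+1) = (-2)**(k + 1)*(k + (k + 1)**2 - 1) - 1
s_(k+1) − s_k = (-2)**k*(-3*k**2 - 7*k + 2)
(s_(k+1) − s_k) − t_k = 0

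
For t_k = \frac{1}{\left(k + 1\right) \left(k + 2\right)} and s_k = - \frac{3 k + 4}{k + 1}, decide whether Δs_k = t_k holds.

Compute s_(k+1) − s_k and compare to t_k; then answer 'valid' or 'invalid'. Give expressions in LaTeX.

valid; difference matches t_k

s_(k+1) = (-3*k - 7)/(k + 2)
s_(k+1) − s_k = 1/(k**2 + 3*k + 2)
(s_(k+1) − s_k) − t_k = 0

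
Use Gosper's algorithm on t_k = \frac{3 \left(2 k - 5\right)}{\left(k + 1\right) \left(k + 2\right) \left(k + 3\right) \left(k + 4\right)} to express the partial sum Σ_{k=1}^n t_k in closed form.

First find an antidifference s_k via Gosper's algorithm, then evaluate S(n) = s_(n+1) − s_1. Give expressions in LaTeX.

r(k) = (k + 1)*(2*k - 3)/((k + 5)*(2*k - 5)) after simplifying.
Factor: A=k + 1; B=k + 5; C=k - 5/2.
Key eq: (k + 1)·f(k+1) = (k + 4)·f(k) + (k - 5/2).
From deg A=1, deg B=1, deg C=1: d=3.
Coefficient equations give f(k) = -k*(2*k**2 + 12*k + 31)/18.
Certificate R = B(k−1)f/C = -k*(k + 4)*(2*k**2 + 12*k + 31)/(9*(2*k - 5)) gives s_k = k*(-2*k**2 - 12*k - 31)/(3*(k + 1)*(k + 2)*(k + 3)).
s_(k+1) − s_k = 3*(2*k - 5)/(k**4 + 10*k**3 + 35*k**2 + 50*k + 24) = t_k.
Evaluate: s_(n+1) = (-2*n**3 - 18*n**2 - 61*n - 45)/(3*(n**3 + 9*n**2 + 26*n + 24)); subtract s_(1) = -5/8 ⇒ S(n) = n*(-n**2 - 9*n - 98)/(24*(n**3 + 9*n**2 + 26*n + 24)).

S(n) = \frac{n \left(- n^{2} - 9 n - 98\right)}{24 \left(n^{3} + 9 n^{2} + 26 n + 24\right)}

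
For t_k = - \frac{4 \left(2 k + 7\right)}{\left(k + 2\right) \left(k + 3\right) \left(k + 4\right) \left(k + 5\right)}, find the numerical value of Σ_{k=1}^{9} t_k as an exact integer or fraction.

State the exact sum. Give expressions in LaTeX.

Σ = -17/70

Compute t_(k+1)/t_k: get (k + 2)*(2*k + 9)/((k + 6)*(2*k + 7)).
Take A(k)=k + 2, B(k)=k + 6, C(k)=k + 7/2.
Set up (k + 2)·f(k+1) − (k + 5)·f(k) − (k + 7/2) = 0.
From deg A=1, deg B=1, deg C=1: d=3.
Match coefficients ⇒ f(k) = k*(k + 3)*(k + 6)/16.
Certificate R = B(k−1)f/C = k*(k + 3)*(k + 5)*(k + 6)/(8*(2*k + 7)) gives s_k = k*(-k - 6)/(2*(k**2 + 6*k + 8)).
Verify: 4*(-2*k - 7)/(k**4 + 14*k**3 + 71*k**2 + 154*k + 120) matches t_k.
Σ_(k=1)^(9) t_k = s_(10) − s_(1) = -10/21 − (-7/30) = -17/70.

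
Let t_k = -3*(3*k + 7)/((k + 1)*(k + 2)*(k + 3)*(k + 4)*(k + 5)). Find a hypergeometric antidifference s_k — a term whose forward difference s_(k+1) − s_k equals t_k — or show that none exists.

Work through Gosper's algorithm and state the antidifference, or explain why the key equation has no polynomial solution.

r(k) = (k + 1)*(3*k + 10)/((k + 6)*(3*k + 7)) after simplifying.
Gosper form: A/B · C(k+1)/C(k) with A=k + 1, B=k + 6, C=k + 7/3.
Solve (k + 1)·f(k+1) − (k + 5)·f(k) = k + 7/3.
deg f ≤ 4 (via 1,1,1).
Solving with deg f ≤ 4: f(k) = k*(k + 2)*(k**2 + 8*k + 19)/36.
Then R = B(k−1)f/C = k*(k + 2)*(k + 5)*(k**2 + 8*k + 19)/(12*(3*k + 7)), so s_k = R(k)·t_k = k*(-k**2 - 8*k - 19)/(4*(k**3 + 8*k**2 + 19*k + 12)).
Verify: 3*(-3*k - 7)/(k**5 + 15*k**4 + 85*k**3 + 225*k**2 + 274*k + 120) matches t_k.

s_k = k*(-k**2 - 8*k - 19)/(4*(k**3 + 8*k**2 + 19*k + 12))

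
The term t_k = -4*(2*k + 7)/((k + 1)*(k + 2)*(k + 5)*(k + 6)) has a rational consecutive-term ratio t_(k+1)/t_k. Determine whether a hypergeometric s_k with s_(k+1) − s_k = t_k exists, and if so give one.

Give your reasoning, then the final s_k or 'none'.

r(k) = (k + 1)*(k + 5)*(2*k + 9)/((k + 3)*(k + 7)*(2*k + 7)) after simplifying.
Factor: A=k + 1; B=k + 7; C=k**3 + 21*k**2/2 + 73*k/2 + 42.
Key eq: (k + 1)·f(k+1) = (k + 6)·f(k) + (k**3 + 21*k**2/2 + 73*k/2 + 42).
From deg A=1, deg B=1, deg C=3: d=5.
Coefficient equations give f(k) = k*(k + 2)*(k + 3)*(k + 4)*(k + 6)/10.
R(k) = B(k−1)·f(k)/C(k) = k*(k + 2)*(k + 6)**2/(5*(2*k + 7)); s_k = R·t_k = 4*k*(-k - 6)/(5*(k**2 + 6*k + 5)).
Δs = 4*(-2*k - 7)/(k**4 + 14*k**3 + 65*k**2 + 112*k + 60), as required.

s_k = 4*k*(-k - 6)/(5*(k**2 + 6*k + 5))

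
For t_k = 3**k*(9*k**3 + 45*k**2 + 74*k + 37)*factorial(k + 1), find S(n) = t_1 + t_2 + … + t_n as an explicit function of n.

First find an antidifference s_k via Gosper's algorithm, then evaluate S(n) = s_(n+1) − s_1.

Compute t_(k+1)/t_k: get 3*(9*k**4 + 90*k**3 + 335*k**2 + 547*k + 330)/(9*k**3 + 45*k**2 + 74*k + 37).
Gosper form: A/B · C(k+1)/C(k) with A=3*k + 6, B=1, C=k**3 + 5*k**2 + 74*k/9 + 37/9.
Solve (3*k + 6)·f(k+1) − (1)·f(k) = k**3 + 5*k**2 + 74*k/9 + 37/9.
deg f ≤ 2 (via 1,0,3).
Solve for f: f(k) = (3*k**2 + 4*k - 1)/9 (degree 2 ≤ 2).
Get s_k = R·t_k = 3**k*(3*k**2 + 4*k - 1)*factorial(k + 1) with R(k) = B(k−1)f(k)/C(k) = (3*k**2 + 4*k - 1)/(9*k**3 + 45*k**2 + 74*k + 37).
Verify: 3**k*(9*k**3 + 45*k**2 + 74*k + 37)*factorial(k + 1) matches t_k.
Evaluate: s_(n+1) = 3**(n + 1)*(3*n**2 + 10*n + 6)*factorial(n + 2); subtract s_(1) = 36 ⇒ S(n) = 9*3**n*n**4*factorial(n) + 57*3**n*n**3*factorial(n) + 126*3**n*n**2*factorial(n) + 114*3**n*n*factorial(n) + 36*3**n*factorial(n) - 36.

S(n) = 9*3**n*n**4*factorial(n) + 57*3**n*n**3*factorial(n) + 126*3**n*n**2*factorial(n) + 114*3**n*n*factorial(n) + 36*3**n*factorial(n) - 36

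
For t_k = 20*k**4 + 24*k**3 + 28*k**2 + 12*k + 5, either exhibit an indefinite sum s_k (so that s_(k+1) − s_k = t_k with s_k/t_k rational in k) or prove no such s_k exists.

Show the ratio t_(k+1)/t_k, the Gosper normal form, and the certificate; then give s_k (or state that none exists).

t_(k+1)/t_k = (20*k**4 + 104*k**3 + 220*k**2 + 220*k + 89)/(20*k**4 + 24*k**3 + 28*k**2 + 12*k + 5).
Gosper form: A/B · C(k+1)/C(k) with A=1, B=1, C=k**4 + 6*k**3/5 + 7*k**2/5 + 3*k/5 + 1/4.
Need (1)·f(k+1) − (1)·f(k) = k**4 + 6*k**3/5 + 7*k**2/5 + 3*k/5 + 1/4.
From deg A=0, deg B=0, deg C=4: d=5.
Match coefficients ⇒ f(k) = k*(4*k**4 - 4*k**3 + 4*k**2 - 2*k + 3)/20.
R(k) = B(k−1)·f(k)/C(k) = k*(4*k**4 - 4*k**3 + 4*k**2 - 2*k + 3)/(20*k**4 + 24*k**3 + 28*k**2 + 12*k + 5); s_k = R·t_k = k*(4*k**4 - 4*k**3 + 4*k**2 - 2*k + 3).
Verify: 20*k**4 + 24*k**3 + 28*k**2 + 12*k + 5 matches t_k.

s_k = k*(4*k**4 - 4*k**3 + 4*k**2 - 2*k + 3)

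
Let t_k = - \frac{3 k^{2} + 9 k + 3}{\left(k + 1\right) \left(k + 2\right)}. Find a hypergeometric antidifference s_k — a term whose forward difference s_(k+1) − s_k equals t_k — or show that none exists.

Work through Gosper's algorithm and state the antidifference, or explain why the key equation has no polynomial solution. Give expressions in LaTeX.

The ratio is (k + 1)*(3*k + (k + 1)**2 + 4)/((k + 3)*(k**2 + 3*k + 1)).
Gosper form: A/B · C(k+1)/C(k) with A=k + 1, B=k + 3, C=k**2 + 3*k + 1.
Need (k + 1)·f(k+1) − (k + 2)·f(k) = k**2 + 3*k + 1.
d = 2 from the (1,1,2) case.
Solve for f: f(k) = k**2 (degree 2 ≤ 2).
Then R = B(k−1)f/C = k**2*(k + 2)/(k**2 + 3*k + 1), so s_k = R(k)·t_k = -3*k**2/(k + 1).
Δs = 3*(-k**2 - 3*k - 1)/(k**2 + 3*k + 2), as required.

s_k = - \frac{3 k^{2}}{k + 1}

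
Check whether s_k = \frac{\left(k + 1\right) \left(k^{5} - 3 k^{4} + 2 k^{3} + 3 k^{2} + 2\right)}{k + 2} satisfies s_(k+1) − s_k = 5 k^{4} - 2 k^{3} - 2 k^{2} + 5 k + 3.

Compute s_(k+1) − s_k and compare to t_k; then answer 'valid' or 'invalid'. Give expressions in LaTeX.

Invalid: residual \frac{- 4 k^{5} - 11 k^{4} + 8 k^{3} + 2 k^{2} - 13 k - 4}{k^{2} + 5 k + 6} ≠ 0.

s_(k+1) = (k**6 + 4*k**5 + 4*k**4 + k**3 + 7*k**2 + 15*k + 10)/(k + 3)
s_(k+1) − s_k = (5*k**6 + 19*k**5 + 7*k**4 - 9*k**3 + 18*k**2 + 32*k + 14)/(k**2 + 5*k + 6)
(s_(k+1) − s_k) − t_k = (-4*k**5 - 11*k**4 + 8*k**3 + 2*k**2 - 13*k - 4)/(k**2 + 5*k + 6)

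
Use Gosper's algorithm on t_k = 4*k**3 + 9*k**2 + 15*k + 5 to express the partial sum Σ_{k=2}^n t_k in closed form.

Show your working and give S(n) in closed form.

S(n) = n**4 + 5*n**3 + 13*n**2 + 14*n - 33

Step 1: r(k) = (4*k**3 + 21*k**2 + 45*k + 33)/(4*k**3 + 9*k**2 + 15*k + 5).
Normal form (A,B,C) = (1, 1, k**3 + 9*k**2/4 + 15*k/4 + 5/4).
f must satisfy (1)·f(k+1) − (1)·f(k) = k**3 + 9*k**2/4 + 15*k/4 + 5/4.
Degrees (0,0,3) ⇒ d ≤ 4.
Coefficient equations give f(k) = k*(k**3 + k**2 + 4*k - 1)/4.
Get s_k = R·t_k = k*(k**3 + k**2 + 4*k - 1) with R(k) = B(k−1)f(k)/C(k) = k*(k**3 + k**2 + 4*k - 1)/(4*k**3 + 9*k**2 + 15*k + 5).
Δs = 4*k**3 + 9*k**2 + 15*k + 5, as required.
Evaluate: s_(n+1) = n**4 + 5*n**3 + 13*n**2 + 14*n + 5; subtract s_(2) = 38 ⇒ S(n) = n**4 + 5*n**3 + 13*n**2 + 14*n - 33.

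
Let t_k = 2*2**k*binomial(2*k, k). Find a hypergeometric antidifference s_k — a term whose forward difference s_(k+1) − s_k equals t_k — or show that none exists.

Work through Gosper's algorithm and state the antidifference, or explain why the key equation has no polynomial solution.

no hypergeometric antidifference exists

Compute t_(k+1)/t_k: get 4*(2*k + 1)/(k + 1).
Factor: A=8*k + 4; B=k + 1; C=1.
Set up (8*k + 4)·f(k+1) − (k)·f(k) − (1) = 0.
deg f ≤ -1 (via 1,1,0).
Negative degree bound (-1): no f exists, t_k not Gosper-summable.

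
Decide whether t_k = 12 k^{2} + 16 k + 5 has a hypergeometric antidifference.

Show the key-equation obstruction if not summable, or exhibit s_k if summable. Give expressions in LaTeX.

Yes. s_k = k \left(4 k^{2} + 2 k - 1\right).

t_(k+1)/t_k = (12*k**2 + 40*k + 33)/(12*k**2 + 16*k + 5).
A = 1, B = 1, C = k**2 + 4*k/3 + 5/12.
Need (1)·f(k+1) − (1)·f(k) = k**2 + 4*k/3 + 5/12.
Bound: deg f ≤ 3.
Match coefficients ⇒ f(k) = k*(4*k**2 + 2*k - 1)/12.
Certificate R = B(k−1)f/C = k*(4*k**2 + 2*k - 1)/((2*k + 1)*(6*k + 5)) gives s_k = k*(4*k**2 + 2*k - 1).
s_(k+1) − s_k = 12*k**2 + 16*k + 5 = t_k.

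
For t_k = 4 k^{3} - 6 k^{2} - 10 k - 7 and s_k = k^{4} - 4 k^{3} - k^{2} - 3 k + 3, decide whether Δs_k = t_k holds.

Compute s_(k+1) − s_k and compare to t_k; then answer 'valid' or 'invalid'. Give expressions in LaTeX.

s_(k+1) = k**4 - 7*k**2 - 13*k - 4
s_(k+1) − s_k = 4*k**3 - 6*k**2 - 10*k - 7
(s_(k+1) − s_k) − t_k = 0

valid; difference matches t_k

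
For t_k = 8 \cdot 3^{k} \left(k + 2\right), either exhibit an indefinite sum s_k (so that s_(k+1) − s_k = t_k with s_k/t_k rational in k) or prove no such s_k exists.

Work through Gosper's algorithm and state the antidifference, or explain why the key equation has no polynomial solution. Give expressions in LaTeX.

t_(k+1)/t_k = 3*(k + 3)/(k + 2).
Take A(k)=3, B(k)=1, C(k)=k + 2.
Set up (3)·f(k+1) − (1)·f(k) − (k + 2) = 0.
deg f ≤ 1 (via 0,0,1).
Match coefficients ⇒ f(k) = (2*k + 1)/4.
So s_k = (B(k−1)f/C)·t_k = ((2*k + 1)/(4*(k + 2)))·t_k = 3**k*(4*k + 2).
Verify: 8*3**k*(k + 2) matches t_k.

s_k = 3^{k} \left(4 k + 2\right)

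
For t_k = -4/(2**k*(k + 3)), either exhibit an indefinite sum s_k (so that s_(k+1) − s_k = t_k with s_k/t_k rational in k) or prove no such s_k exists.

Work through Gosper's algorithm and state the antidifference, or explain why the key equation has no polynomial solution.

r(k) = (k + 3)/(2*(k + 4)) after simplifying.
Factor: A=k/2 + 3/2; B=k + 4; C=1.
Key eq: (k/2 + 3/2)·f(k+1) = (k + 3)·f(k) + (1).
Bound: deg f ≤ -1.
deg f ≤ -1 is impossible — no certificate.

none (Gosper's algorithm certifies no s_k)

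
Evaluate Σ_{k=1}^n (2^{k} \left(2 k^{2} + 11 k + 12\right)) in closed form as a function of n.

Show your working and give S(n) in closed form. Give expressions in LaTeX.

S(n) = 4 \cdot 2^{n} n^{2} + 14 \cdot 2^{n} n + 14 \cdot 2^{n} - 14

Ratio r(k) = 2*(2*k**2 + 15*k + 25)/(2*k**2 + 11*k + 12).
Take A(k)=2, B(k)=1, C(k)=k**2 + 11*k/2 + 6.
Key eq: (2)·f(k+1) = (1)·f(k) + (k**2 + 11*k/2 + 6).
deg f ≤ 2 (via 0,0,2).
Solve for f: f(k) = (2*k**2 + 3*k + 2)/2 (degree 2 ≤ 2).
R(k) = B(k−1)·f(k)/C(k) = (2*k**2 + 3*k + 2)/((k + 4)*(2*k + 3)); s_k = R·t_k = 2**k*(2*k**2 + 3*k + 2).
Δs = 2**k*(2*k**2 + 11*k + 12), as required.
Telescope: S(n) = s_(n+1) − s_(1) = 2**(n + 1)*(2*n**2 + 7*n + 7) − (14) = 4*2**n*n**2 + 14*2**n*n + 14*2**n - 14.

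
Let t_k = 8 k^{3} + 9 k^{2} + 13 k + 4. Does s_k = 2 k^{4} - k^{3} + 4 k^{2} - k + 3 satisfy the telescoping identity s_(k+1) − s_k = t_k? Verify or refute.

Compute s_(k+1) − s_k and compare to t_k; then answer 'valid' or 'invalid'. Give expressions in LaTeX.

valid (s_(k+1) − s_k reduces to t_k)

s_(k+1) = 2*k**4 + 7*k**3 + 13*k**2 + 12*k + 7
s_(k+1) − s_k = 8*k**3 + 9*k**2 + 13*k + 4
(s_(k+1) − s_k) − t_k = 0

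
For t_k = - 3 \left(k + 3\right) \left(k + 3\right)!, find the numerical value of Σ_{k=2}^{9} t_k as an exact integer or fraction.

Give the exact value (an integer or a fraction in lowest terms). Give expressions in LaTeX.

Step 1: r(k) = (k + 4)**2/(k + 3).
Take A(k)=k + 4, B(k)=1, C(k)=k + 3.
Need (k + 4)·f(k+1) − (1)·f(k) = k + 3.
From deg A=1, deg B=0, deg C=1: d=0.
Solving with deg f ≤ 0: f(k) = 1.
R(k) = B(k−1)·f(k)/C(k) = 1/(k + 3); s_k = R·t_k = -3*factorial(k + 3).
Verify: -3*(k + 3)*factorial(k + 3) matches t_k.
Evaluate s at k=10 and k=2: -18681062400 and -360; difference -18681062040.

Σ = -18681062040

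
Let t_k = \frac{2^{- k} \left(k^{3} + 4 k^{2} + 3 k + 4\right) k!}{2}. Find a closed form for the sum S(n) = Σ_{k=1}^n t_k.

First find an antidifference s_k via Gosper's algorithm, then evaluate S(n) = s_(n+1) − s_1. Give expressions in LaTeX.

Step 1: r(k) = (k**4 + 8*k**3 + 21*k**2 + 26*k + 12)/(2*(k**3 + 4*k**2 + 3*k + 4)).
A = k/2 + 1/2, B = 1, C = k**3 + 4*k**2 + 3*k + 4.
f must satisfy (k/2 + 1/2)·f(k+1) − (1)·f(k) = k**3 + 4*k**2 + 3*k + 4.
Degrees (1,0,3) ⇒ d ≤ 2.
Solving with deg f ≤ 2: f(k) = 2*k*(k + 3).
R(k) = B(k−1)·f(k)/C(k) = 2*k*(k + 3)/(k**3 + 4*k**2 + 3*k + 4); s_k = R·t_k = k*(k + 3)*factorial(k)/2**k.
s_(k+1) − s_k = (k**3 + 4*k**2 + 3*k + 4)*factorial(k)/(2*2**k) = t_k.
Telescope: S(n) = s_(n+1) − s_(1) = 2**(-n - 1)*(n + 1)*(n + 4)*factorial(n + 1) − (2) = 2**(-n - 1)*(-2**(n + 2) + n**3*factorial(n) + 6*n**2*factorial(n) + 9*n*factorial(n) + 4*factorial(n)).

S(n) = 2^{- n - 1} \left(- 2^{n + 2} + n^{3} n! + 6 n^{2} n! + 9 n n! + 4 n!\right)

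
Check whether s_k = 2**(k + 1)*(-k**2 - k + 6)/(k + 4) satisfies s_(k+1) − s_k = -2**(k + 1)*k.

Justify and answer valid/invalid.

s_(k+1) = 2**(k + 2)*(-k - (k + 1)**2 + 5)/(k + 5)
s_(k+1) − s_k = 2**(k + 1)*(-k**3 - 8*k**2 - 17*k + 2)/(k**2 + 9*k + 20)
(s_(k+1) − s_k) − t_k = 2**(k + 1)*(k**2 + 3*k + 2)/(k**2 + 9*k + 20)

Invalid: residual 2**(k + 1)*(k**2 + 3*k + 2)/(k**2 + 9*k + 20) ≠ 0.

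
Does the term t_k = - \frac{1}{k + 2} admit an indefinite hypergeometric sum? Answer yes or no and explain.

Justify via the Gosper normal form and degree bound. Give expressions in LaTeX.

The ratio is (k + 2)/(k + 3).
Take A(k)=k + 2, B(k)=k + 3, C(k)=1.
Need (k + 2)·f(k+1) − (k + 2)·f(k) = 1.
Bound: deg f ≤ 0.
Put f(k) = c0: A·f(k+1) − B(k−1)·f(k) − C = -1; need -1 = 0 — inconsistent ⇒ no f, not summable.

No. Not Gosper-summable.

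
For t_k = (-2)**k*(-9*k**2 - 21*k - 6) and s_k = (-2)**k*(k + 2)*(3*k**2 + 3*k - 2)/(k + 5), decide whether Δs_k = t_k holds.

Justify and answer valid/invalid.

Invalid: residual (-2)**k*(27*k**3 + 207*k**2 + 342*k + 84)/(k**2 + 11*k + 30) ≠ 0.

s_(k+1) = (-2)**(k + 1)*(k + 3)*(3*k + 3*(k + 1)**2 + 1)/(k + 6)
s_(k+1) − s_k = (-2)**k*(-9*k**4 - 93*k**3 - 300*k**2 - 354*k - 96)/(k**2 + 11*k + 30)
(s_(k+1) − s_k) − t_k = (-2)**k*(27*k**3 + 207*k**2 + 342*k + 84)/(k**2 + 11*k + 30)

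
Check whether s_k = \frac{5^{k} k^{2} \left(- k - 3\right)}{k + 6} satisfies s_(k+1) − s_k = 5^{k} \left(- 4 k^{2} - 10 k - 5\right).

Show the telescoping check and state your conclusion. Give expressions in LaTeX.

s_(k+1) = 5**(k + 1)*(-k - 4)*(k + 1)**2/(k + 7)
s_(k+1) − s_k = 5**k*(k**2*(k + 3)*(k + 7) - 5*(k + 1)**2*(k + 4)*(k + 6))/((k + 6)*(k + 7))
(s_(k+1) − s_k) − t_k = 5**k*(12*k**3 + 99*k**2 + 195*k + 90)/(k**2 + 13*k + 42)

Invalid: residual \frac{5^{k} \left(12 k^{3} + 99 k^{2} + 195 k + 90\right)}{k^{2} + 13 k + 42} ≠ 0.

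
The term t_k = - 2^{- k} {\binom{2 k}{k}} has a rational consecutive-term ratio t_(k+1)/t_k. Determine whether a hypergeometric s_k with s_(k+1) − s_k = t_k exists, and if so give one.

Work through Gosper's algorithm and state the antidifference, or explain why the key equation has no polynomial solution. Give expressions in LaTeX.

none (Gosper's algorithm certifies no s_k)

t_(k+1)/t_k = (2*k + 1)/(k + 1).
Factor: A=2*k + 1; B=k + 1; C=1.
Solve (2*k + 1)·f(k+1) − (k)·f(k) = 1.
d = -1 from the (1,1,0) case.
deg f ≤ -1 is impossible — no certificate.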